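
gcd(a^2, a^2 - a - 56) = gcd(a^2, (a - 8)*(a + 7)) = 1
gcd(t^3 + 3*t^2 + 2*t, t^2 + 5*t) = t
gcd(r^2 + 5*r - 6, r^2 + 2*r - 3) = r - 1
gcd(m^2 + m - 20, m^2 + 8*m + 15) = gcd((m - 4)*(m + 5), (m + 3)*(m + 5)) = m + 5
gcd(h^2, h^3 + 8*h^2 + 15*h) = h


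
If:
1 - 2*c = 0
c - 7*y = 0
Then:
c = 1/2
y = 1/14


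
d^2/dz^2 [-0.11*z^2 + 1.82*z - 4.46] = -0.220000000000000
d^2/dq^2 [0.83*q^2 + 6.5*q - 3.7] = 1.66000000000000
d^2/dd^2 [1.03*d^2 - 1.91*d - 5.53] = 2.06000000000000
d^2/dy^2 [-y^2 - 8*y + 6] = -2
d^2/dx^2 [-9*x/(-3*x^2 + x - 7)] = 18*(x*(6*x - 1)^2 + (1 - 9*x)*(3*x^2 - x + 7))/(3*x^2 - x + 7)^3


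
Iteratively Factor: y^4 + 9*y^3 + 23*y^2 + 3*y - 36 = (y + 4)*(y^3 + 5*y^2 + 3*y - 9) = (y + 3)*(y + 4)*(y^2 + 2*y - 3) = (y - 1)*(y + 3)*(y + 4)*(y + 3)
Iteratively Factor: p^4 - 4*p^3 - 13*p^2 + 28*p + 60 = (p - 5)*(p^3 + p^2 - 8*p - 12) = (p - 5)*(p + 2)*(p^2 - p - 6) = (p - 5)*(p - 3)*(p + 2)*(p + 2)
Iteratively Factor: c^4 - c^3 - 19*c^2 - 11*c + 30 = (c - 5)*(c^3 + 4*c^2 + c - 6) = (c - 5)*(c + 3)*(c^2 + c - 2) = (c - 5)*(c - 1)*(c + 3)*(c + 2)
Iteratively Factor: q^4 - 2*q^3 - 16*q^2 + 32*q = (q + 4)*(q^3 - 6*q^2 + 8*q) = (q - 2)*(q + 4)*(q^2 - 4*q) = (q - 4)*(q - 2)*(q + 4)*(q)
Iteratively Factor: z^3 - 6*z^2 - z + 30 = (z - 5)*(z^2 - z - 6) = (z - 5)*(z - 3)*(z + 2)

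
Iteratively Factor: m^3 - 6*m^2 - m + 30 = (m + 2)*(m^2 - 8*m + 15) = (m - 5)*(m + 2)*(m - 3)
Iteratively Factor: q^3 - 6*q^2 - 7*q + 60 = (q - 4)*(q^2 - 2*q - 15) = (q - 4)*(q + 3)*(q - 5)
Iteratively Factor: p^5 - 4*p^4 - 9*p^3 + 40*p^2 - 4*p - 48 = (p - 4)*(p^4 - 9*p^2 + 4*p + 12) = (p - 4)*(p + 1)*(p^3 - p^2 - 8*p + 12) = (p - 4)*(p - 2)*(p + 1)*(p^2 + p - 6) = (p - 4)*(p - 2)^2*(p + 1)*(p + 3)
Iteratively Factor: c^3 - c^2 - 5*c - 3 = (c - 3)*(c^2 + 2*c + 1) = (c - 3)*(c + 1)*(c + 1)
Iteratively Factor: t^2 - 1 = (t + 1)*(t - 1)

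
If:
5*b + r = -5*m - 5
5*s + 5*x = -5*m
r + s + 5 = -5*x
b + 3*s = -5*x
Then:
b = 0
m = 2*x/3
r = -10*x/3 - 5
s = -5*x/3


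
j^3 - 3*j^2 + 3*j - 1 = (j - 1)^3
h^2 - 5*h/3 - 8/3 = (h - 8/3)*(h + 1)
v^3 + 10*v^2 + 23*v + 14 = (v + 1)*(v + 2)*(v + 7)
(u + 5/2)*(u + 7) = u^2 + 19*u/2 + 35/2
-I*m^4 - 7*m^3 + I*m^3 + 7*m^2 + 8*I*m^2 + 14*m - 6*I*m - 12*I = (m - 2)*(m - 6*I)*(m - I)*(-I*m - I)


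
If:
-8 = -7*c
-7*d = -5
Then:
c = 8/7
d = 5/7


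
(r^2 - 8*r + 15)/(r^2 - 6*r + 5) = (r - 3)/(r - 1)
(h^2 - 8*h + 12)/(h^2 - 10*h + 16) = (h - 6)/(h - 8)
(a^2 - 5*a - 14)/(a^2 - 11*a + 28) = (a + 2)/(a - 4)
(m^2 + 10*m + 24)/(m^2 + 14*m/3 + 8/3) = 3*(m + 6)/(3*m + 2)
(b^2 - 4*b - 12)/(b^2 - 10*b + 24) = (b + 2)/(b - 4)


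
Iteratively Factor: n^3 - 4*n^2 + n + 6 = (n - 2)*(n^2 - 2*n - 3) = (n - 2)*(n + 1)*(n - 3)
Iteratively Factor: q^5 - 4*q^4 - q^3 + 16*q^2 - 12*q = (q - 1)*(q^4 - 3*q^3 - 4*q^2 + 12*q) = (q - 2)*(q - 1)*(q^3 - q^2 - 6*q) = (q - 2)*(q - 1)*(q + 2)*(q^2 - 3*q) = (q - 3)*(q - 2)*(q - 1)*(q + 2)*(q)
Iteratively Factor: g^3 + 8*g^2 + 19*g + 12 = (g + 1)*(g^2 + 7*g + 12) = (g + 1)*(g + 3)*(g + 4)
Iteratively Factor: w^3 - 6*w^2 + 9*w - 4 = (w - 4)*(w^2 - 2*w + 1) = (w - 4)*(w - 1)*(w - 1)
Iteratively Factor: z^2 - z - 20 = (z - 5)*(z + 4)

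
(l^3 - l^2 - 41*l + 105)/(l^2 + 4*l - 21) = l - 5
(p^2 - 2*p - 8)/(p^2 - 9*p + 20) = (p + 2)/(p - 5)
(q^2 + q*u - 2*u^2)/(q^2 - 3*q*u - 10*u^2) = (q - u)/(q - 5*u)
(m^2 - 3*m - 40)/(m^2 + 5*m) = (m - 8)/m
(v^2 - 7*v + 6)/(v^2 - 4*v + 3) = (v - 6)/(v - 3)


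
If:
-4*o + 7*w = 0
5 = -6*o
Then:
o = -5/6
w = -10/21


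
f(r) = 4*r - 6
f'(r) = 4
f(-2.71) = -16.84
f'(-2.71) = 4.00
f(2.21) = 2.84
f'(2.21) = 4.00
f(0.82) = -2.72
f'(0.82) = 4.00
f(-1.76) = -13.04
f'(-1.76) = 4.00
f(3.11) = 6.44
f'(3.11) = 4.00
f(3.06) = 6.24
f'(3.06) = 4.00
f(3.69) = 8.76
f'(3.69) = 4.00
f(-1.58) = -12.32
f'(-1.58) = 4.00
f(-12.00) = -54.00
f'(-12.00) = 4.00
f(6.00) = 18.00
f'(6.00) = 4.00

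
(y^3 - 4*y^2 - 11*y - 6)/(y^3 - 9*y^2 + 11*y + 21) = (y^2 - 5*y - 6)/(y^2 - 10*y + 21)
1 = 1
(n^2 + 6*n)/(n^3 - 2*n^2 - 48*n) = 1/(n - 8)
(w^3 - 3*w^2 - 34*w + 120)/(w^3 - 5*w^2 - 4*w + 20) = (w^2 + 2*w - 24)/(w^2 - 4)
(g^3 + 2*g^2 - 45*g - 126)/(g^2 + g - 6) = (g^2 - g - 42)/(g - 2)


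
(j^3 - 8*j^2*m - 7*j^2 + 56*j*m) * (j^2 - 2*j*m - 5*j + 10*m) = j^5 - 10*j^4*m - 12*j^4 + 16*j^3*m^2 + 120*j^3*m + 35*j^3 - 192*j^2*m^2 - 350*j^2*m + 560*j*m^2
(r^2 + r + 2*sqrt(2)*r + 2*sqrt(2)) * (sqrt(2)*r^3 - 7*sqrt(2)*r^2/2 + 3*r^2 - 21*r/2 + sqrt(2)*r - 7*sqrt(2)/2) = sqrt(2)*r^5 - 5*sqrt(2)*r^4/2 + 7*r^4 - 35*r^3/2 + 7*sqrt(2)*r^3/2 - 35*sqrt(2)*r^2/2 - 41*r^2/2 - 49*sqrt(2)*r/2 - 10*r - 14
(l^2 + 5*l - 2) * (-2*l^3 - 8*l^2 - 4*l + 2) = -2*l^5 - 18*l^4 - 40*l^3 - 2*l^2 + 18*l - 4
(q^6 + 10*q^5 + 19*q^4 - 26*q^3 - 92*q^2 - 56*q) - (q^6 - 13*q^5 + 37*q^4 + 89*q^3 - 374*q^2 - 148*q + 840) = 23*q^5 - 18*q^4 - 115*q^3 + 282*q^2 + 92*q - 840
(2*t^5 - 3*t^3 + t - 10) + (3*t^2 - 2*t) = 2*t^5 - 3*t^3 + 3*t^2 - t - 10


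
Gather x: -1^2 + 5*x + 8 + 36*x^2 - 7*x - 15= 36*x^2 - 2*x - 8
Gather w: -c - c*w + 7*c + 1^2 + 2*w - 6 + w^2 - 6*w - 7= 6*c + w^2 + w*(-c - 4) - 12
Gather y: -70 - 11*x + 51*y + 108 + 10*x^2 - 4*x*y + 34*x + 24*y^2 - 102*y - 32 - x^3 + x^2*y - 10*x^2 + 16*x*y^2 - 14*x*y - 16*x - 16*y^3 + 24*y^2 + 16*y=-x^3 + 7*x - 16*y^3 + y^2*(16*x + 48) + y*(x^2 - 18*x - 35) + 6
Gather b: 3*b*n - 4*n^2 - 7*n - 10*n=3*b*n - 4*n^2 - 17*n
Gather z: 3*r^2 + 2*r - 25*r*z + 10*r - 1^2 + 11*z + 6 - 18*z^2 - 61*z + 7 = 3*r^2 + 12*r - 18*z^2 + z*(-25*r - 50) + 12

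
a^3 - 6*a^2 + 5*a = a*(a - 5)*(a - 1)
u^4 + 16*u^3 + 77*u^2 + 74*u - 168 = (u - 1)*(u + 4)*(u + 6)*(u + 7)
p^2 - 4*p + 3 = (p - 3)*(p - 1)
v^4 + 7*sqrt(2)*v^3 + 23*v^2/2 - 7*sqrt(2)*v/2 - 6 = (v - sqrt(2)/2)*(v + sqrt(2)/2)*(v + sqrt(2))*(v + 6*sqrt(2))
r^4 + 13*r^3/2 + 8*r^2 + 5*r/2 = r*(r + 1/2)*(r + 1)*(r + 5)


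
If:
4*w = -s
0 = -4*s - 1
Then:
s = -1/4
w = 1/16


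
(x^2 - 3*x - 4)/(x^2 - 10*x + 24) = (x + 1)/(x - 6)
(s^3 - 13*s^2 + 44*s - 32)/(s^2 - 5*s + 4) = s - 8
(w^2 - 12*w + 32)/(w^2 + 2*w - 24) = (w - 8)/(w + 6)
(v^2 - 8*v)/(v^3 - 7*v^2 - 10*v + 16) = v/(v^2 + v - 2)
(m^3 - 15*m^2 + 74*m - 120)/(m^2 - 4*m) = m - 11 + 30/m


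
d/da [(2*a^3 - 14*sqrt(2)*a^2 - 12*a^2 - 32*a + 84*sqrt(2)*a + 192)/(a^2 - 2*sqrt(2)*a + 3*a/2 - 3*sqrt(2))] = 4*(2*a^4 - 8*sqrt(2)*a^3 + 6*a^3 - 99*sqrt(2)*a^2 + 70*a^2 - 216*a + 72*sqrt(2)*a - 792 + 480*sqrt(2))/(4*a^4 - 16*sqrt(2)*a^3 + 12*a^3 - 48*sqrt(2)*a^2 + 41*a^2 - 36*sqrt(2)*a + 96*a + 72)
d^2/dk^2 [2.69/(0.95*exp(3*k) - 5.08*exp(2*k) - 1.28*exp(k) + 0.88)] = ((-22.9995*exp(2*k) + 54.6608*exp(k) + 3.4432)*(0.95*exp(3*k) - 5.08*exp(2*k) - 1.28*exp(k) + 0.88) + 2.69*(-5.7*exp(2*k) + 20.32*exp(k) + 2.56)*(-2.85*exp(2*k) + 10.16*exp(k) + 1.28)*exp(k))*exp(k)/(0.95*exp(3*k) - 5.08*exp(2*k) - 1.28*exp(k) + 0.88)^3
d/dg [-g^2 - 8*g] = -2*g - 8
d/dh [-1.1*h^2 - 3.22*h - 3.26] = -2.2*h - 3.22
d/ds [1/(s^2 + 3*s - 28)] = (-2*s - 3)/(s^2 + 3*s - 28)^2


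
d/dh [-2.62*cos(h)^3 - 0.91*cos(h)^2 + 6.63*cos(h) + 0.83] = (7.86*cos(h)^2 + 1.82*cos(h) - 6.63)*sin(h)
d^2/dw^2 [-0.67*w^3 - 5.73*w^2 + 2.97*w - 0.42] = -4.02*w - 11.46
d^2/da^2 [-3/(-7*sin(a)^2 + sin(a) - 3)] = 3*(-196*sin(a)^4 + 21*sin(a)^3 + 377*sin(a)^2 - 45*sin(a) - 40)/(7*sin(a)^2 - sin(a) + 3)^3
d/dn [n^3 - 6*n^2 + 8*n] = 3*n^2 - 12*n + 8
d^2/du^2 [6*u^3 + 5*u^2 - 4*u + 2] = 36*u + 10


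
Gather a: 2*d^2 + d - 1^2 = 2*d^2 + d - 1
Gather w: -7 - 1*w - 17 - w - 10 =-2*w - 34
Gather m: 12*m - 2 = 12*m - 2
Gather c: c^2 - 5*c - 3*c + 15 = c^2 - 8*c + 15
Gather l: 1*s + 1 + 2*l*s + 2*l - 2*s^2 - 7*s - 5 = l*(2*s + 2) - 2*s^2 - 6*s - 4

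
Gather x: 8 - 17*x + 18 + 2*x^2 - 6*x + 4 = 2*x^2 - 23*x + 30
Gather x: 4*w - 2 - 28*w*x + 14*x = 4*w + x*(14 - 28*w) - 2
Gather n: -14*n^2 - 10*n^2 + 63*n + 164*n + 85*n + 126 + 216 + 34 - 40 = -24*n^2 + 312*n + 336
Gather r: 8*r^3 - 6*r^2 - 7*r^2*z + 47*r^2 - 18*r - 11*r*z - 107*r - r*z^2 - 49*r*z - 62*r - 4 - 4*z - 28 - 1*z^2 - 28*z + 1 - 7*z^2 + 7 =8*r^3 + r^2*(41 - 7*z) + r*(-z^2 - 60*z - 187) - 8*z^2 - 32*z - 24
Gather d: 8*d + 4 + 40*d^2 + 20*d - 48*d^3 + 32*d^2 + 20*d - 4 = -48*d^3 + 72*d^2 + 48*d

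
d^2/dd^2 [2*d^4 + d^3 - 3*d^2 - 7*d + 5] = 24*d^2 + 6*d - 6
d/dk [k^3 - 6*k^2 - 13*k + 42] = 3*k^2 - 12*k - 13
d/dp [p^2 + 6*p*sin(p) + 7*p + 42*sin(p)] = 6*p*cos(p) + 2*p + 6*sin(p) + 42*cos(p) + 7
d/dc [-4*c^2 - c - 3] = -8*c - 1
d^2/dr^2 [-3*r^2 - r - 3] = -6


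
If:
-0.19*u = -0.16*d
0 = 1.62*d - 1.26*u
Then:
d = 0.00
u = 0.00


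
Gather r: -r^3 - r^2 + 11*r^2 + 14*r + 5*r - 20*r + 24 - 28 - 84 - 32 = -r^3 + 10*r^2 - r - 120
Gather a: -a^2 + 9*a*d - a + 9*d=-a^2 + a*(9*d - 1) + 9*d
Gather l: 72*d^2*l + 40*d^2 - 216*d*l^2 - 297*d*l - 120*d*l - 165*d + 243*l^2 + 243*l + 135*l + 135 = 40*d^2 - 165*d + l^2*(243 - 216*d) + l*(72*d^2 - 417*d + 378) + 135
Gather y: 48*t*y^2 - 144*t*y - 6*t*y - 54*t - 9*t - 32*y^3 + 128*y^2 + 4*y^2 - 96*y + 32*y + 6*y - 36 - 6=-63*t - 32*y^3 + y^2*(48*t + 132) + y*(-150*t - 58) - 42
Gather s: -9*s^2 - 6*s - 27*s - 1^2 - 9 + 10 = -9*s^2 - 33*s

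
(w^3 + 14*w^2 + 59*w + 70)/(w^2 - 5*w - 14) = (w^2 + 12*w + 35)/(w - 7)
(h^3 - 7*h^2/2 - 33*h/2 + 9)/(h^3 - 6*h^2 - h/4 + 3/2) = 2*(h + 3)/(2*h + 1)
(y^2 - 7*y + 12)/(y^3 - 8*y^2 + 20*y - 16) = (y - 3)/(y^2 - 4*y + 4)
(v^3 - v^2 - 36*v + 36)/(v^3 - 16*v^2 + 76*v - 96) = (v^2 + 5*v - 6)/(v^2 - 10*v + 16)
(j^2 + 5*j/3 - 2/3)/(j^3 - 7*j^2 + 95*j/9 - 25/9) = 3*(j + 2)/(3*j^2 - 20*j + 25)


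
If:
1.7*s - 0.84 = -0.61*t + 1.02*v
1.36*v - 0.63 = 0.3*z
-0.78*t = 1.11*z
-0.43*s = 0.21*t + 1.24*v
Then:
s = -1.55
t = 5.14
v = -0.33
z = -3.61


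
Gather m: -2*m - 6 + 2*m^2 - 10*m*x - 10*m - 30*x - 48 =2*m^2 + m*(-10*x - 12) - 30*x - 54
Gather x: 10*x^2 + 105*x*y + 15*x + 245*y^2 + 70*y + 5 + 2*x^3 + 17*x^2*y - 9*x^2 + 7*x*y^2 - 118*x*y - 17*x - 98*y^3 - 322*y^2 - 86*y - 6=2*x^3 + x^2*(17*y + 1) + x*(7*y^2 - 13*y - 2) - 98*y^3 - 77*y^2 - 16*y - 1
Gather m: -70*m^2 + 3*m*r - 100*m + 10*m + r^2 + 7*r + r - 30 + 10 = -70*m^2 + m*(3*r - 90) + r^2 + 8*r - 20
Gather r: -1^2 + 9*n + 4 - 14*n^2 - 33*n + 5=-14*n^2 - 24*n + 8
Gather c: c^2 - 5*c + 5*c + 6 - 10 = c^2 - 4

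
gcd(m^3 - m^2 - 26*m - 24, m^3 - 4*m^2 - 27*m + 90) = m - 6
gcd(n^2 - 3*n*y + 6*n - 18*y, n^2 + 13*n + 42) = n + 6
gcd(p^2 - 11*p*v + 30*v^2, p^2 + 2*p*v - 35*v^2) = p - 5*v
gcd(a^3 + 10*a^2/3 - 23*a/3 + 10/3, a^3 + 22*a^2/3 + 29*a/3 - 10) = a^2 + 13*a/3 - 10/3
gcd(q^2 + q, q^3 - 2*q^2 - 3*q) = q^2 + q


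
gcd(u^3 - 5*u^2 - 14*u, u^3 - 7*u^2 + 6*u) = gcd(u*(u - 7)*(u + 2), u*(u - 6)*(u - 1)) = u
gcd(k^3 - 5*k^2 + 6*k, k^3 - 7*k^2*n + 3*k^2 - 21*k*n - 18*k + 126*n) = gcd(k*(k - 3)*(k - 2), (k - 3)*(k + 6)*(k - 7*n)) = k - 3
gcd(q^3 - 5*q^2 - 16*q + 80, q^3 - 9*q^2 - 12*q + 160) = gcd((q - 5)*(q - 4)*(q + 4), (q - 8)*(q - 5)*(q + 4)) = q^2 - q - 20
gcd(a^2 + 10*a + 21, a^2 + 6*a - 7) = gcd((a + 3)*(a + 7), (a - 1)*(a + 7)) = a + 7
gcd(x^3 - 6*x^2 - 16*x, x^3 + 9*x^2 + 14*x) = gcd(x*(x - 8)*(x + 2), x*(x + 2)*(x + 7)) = x^2 + 2*x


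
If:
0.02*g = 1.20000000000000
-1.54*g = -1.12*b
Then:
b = 82.50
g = 60.00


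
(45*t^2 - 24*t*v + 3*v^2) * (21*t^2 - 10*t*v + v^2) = 945*t^4 - 954*t^3*v + 348*t^2*v^2 - 54*t*v^3 + 3*v^4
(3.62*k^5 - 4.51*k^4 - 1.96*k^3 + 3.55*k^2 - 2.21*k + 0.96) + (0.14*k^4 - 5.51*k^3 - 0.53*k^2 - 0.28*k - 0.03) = 3.62*k^5 - 4.37*k^4 - 7.47*k^3 + 3.02*k^2 - 2.49*k + 0.93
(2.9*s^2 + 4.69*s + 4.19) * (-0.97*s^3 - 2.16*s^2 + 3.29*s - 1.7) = -2.813*s^5 - 10.8133*s^4 - 4.6537*s^3 + 1.4497*s^2 + 5.8121*s - 7.123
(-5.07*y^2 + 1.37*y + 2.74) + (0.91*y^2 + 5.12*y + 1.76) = -4.16*y^2 + 6.49*y + 4.5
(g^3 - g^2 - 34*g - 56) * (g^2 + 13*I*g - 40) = g^5 - g^4 + 13*I*g^4 - 74*g^3 - 13*I*g^3 - 16*g^2 - 442*I*g^2 + 1360*g - 728*I*g + 2240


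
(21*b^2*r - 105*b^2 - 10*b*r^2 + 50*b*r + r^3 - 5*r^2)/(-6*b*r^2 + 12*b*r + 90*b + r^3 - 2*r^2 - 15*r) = (21*b^2 - 10*b*r + r^2)/(-6*b*r - 18*b + r^2 + 3*r)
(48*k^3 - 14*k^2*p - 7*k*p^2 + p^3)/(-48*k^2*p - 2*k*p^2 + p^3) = (-6*k^2 + k*p + p^2)/(p*(6*k + p))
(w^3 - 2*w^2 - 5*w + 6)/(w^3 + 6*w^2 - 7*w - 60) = (w^2 + w - 2)/(w^2 + 9*w + 20)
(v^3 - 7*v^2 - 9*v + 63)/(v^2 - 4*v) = (v^3 - 7*v^2 - 9*v + 63)/(v*(v - 4))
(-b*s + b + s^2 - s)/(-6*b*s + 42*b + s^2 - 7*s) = (b*s - b - s^2 + s)/(6*b*s - 42*b - s^2 + 7*s)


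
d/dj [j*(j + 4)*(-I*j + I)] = I*(-3*j^2 - 6*j + 4)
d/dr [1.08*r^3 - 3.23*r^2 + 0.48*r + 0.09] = 3.24*r^2 - 6.46*r + 0.48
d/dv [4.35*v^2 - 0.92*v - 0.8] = 8.7*v - 0.92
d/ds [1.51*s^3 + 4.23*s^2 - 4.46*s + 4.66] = 4.53*s^2 + 8.46*s - 4.46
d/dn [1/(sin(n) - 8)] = -cos(n)/(sin(n) - 8)^2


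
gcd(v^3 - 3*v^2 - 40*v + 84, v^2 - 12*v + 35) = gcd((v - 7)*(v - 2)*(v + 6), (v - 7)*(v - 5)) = v - 7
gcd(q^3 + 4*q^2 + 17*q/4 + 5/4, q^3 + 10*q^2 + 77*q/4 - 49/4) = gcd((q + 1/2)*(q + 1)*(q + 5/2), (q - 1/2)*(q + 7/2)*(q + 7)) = 1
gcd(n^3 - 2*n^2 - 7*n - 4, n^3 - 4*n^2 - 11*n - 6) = n^2 + 2*n + 1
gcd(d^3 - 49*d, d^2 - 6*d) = d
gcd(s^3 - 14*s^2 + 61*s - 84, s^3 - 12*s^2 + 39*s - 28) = s^2 - 11*s + 28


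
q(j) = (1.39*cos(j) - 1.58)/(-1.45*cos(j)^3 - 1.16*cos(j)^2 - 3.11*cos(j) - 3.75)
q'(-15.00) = -3.91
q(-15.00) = 1.85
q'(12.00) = -0.12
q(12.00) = 0.05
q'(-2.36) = -3.16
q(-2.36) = 1.60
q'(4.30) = -1.33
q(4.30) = 0.82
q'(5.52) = -0.19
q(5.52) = 0.08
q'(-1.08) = -0.35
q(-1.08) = 0.16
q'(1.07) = 0.35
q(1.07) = 0.16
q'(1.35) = 0.54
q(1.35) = 0.28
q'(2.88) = 14.40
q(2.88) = 5.61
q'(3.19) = -6.01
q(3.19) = 8.34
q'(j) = (1.39*cos(j) - 1.58)*(-4.35*sin(j)*cos(j)^2 - 2.32*sin(j)*cos(j) - 3.11*sin(j))/(-1.45*cos(j)^3 - 1.16*cos(j)^2 - 3.11*cos(j) - 3.75)^2 - 1.39*sin(j)/(-1.45*cos(j)^3 - 1.16*cos(j)^2 - 3.11*cos(j) - 3.75) = (-4.031*cos(j)^3 + 5.2606*cos(j)^2 + 3.6656*cos(j) + 10.1263)*sin(j)/(2.1025*cos(j)^6 + 3.364*cos(j)^5 + 10.3646*cos(j)^4 + 18.0902*cos(j)^3 + 18.3721*cos(j)^2 + 23.325*cos(j) + 14.0625)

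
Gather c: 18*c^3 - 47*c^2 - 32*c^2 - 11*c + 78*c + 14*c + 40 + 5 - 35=18*c^3 - 79*c^2 + 81*c + 10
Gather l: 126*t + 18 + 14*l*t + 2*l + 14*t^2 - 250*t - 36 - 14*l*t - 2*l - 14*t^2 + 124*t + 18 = 0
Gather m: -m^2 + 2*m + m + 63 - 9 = -m^2 + 3*m + 54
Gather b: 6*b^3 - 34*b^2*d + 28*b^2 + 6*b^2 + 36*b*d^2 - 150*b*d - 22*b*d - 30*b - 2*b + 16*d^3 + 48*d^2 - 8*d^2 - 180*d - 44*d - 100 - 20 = 6*b^3 + b^2*(34 - 34*d) + b*(36*d^2 - 172*d - 32) + 16*d^3 + 40*d^2 - 224*d - 120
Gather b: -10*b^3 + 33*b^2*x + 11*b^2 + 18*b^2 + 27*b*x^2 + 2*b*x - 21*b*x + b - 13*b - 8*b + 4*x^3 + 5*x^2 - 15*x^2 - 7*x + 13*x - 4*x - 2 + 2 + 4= -10*b^3 + b^2*(33*x + 29) + b*(27*x^2 - 19*x - 20) + 4*x^3 - 10*x^2 + 2*x + 4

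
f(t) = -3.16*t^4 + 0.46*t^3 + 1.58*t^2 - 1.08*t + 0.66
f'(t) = -12.64*t^3 + 1.38*t^2 + 3.16*t - 1.08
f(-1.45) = -9.82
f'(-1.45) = 35.77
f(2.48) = -104.82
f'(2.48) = -177.55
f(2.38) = -88.15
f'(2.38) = -156.15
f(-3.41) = -422.80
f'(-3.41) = 505.39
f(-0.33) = 1.13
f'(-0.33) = -1.52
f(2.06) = -47.74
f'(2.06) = -99.21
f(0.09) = 0.58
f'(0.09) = -0.79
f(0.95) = -1.12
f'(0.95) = -7.67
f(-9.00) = -20929.74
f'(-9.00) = 9296.82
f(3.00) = -231.90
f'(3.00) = -320.46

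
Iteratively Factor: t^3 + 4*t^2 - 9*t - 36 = (t + 3)*(t^2 + t - 12) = (t - 3)*(t + 3)*(t + 4)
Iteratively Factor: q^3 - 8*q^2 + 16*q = (q - 4)*(q^2 - 4*q) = q*(q - 4)*(q - 4)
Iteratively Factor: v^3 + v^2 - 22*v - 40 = (v + 4)*(v^2 - 3*v - 10) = (v - 5)*(v + 4)*(v + 2)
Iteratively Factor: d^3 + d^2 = (d)*(d^2 + d) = d^2*(d + 1)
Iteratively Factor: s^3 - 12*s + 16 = (s - 2)*(s^2 + 2*s - 8) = (s - 2)*(s + 4)*(s - 2)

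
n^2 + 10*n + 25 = (n + 5)^2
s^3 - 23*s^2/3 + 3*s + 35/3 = (s - 7)*(s - 5/3)*(s + 1)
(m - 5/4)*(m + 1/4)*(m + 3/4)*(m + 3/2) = m^4 + 5*m^3/4 - 23*m^2/16 - 117*m/64 - 45/128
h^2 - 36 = (h - 6)*(h + 6)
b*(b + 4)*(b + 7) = b^3 + 11*b^2 + 28*b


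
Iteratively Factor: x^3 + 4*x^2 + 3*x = (x + 1)*(x^2 + 3*x) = x*(x + 1)*(x + 3)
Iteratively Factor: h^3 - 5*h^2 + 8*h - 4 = (h - 1)*(h^2 - 4*h + 4) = (h - 2)*(h - 1)*(h - 2)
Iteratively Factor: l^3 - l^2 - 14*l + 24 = (l - 3)*(l^2 + 2*l - 8) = (l - 3)*(l - 2)*(l + 4)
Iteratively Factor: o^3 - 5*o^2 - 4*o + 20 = (o + 2)*(o^2 - 7*o + 10) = (o - 5)*(o + 2)*(o - 2)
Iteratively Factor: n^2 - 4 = (n + 2)*(n - 2)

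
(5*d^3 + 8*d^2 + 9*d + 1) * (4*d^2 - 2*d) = 20*d^5 + 22*d^4 + 20*d^3 - 14*d^2 - 2*d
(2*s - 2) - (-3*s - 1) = 5*s - 1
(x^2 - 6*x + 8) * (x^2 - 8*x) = x^4 - 14*x^3 + 56*x^2 - 64*x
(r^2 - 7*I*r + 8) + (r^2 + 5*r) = 2*r^2 + 5*r - 7*I*r + 8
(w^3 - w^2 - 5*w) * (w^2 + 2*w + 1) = w^5 + w^4 - 6*w^3 - 11*w^2 - 5*w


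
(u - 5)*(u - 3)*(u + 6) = u^3 - 2*u^2 - 33*u + 90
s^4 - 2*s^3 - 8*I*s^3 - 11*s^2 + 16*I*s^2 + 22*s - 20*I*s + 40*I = (s - 2)*(s - 5*I)*(s - 4*I)*(s + I)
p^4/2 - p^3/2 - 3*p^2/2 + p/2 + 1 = (p/2 + 1/2)*(p - 2)*(p - 1)*(p + 1)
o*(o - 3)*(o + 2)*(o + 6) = o^4 + 5*o^3 - 12*o^2 - 36*o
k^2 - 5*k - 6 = (k - 6)*(k + 1)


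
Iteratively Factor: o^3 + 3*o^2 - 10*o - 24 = (o - 3)*(o^2 + 6*o + 8) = (o - 3)*(o + 2)*(o + 4)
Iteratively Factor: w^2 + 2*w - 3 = (w + 3)*(w - 1)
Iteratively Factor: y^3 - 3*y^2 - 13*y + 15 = (y + 3)*(y^2 - 6*y + 5) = (y - 5)*(y + 3)*(y - 1)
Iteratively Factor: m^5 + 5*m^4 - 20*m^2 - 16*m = (m)*(m^4 + 5*m^3 - 20*m - 16) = m*(m + 4)*(m^3 + m^2 - 4*m - 4) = m*(m - 2)*(m + 4)*(m^2 + 3*m + 2) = m*(m - 2)*(m + 1)*(m + 4)*(m + 2)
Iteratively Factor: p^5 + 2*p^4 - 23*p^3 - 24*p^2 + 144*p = (p + 4)*(p^4 - 2*p^3 - 15*p^2 + 36*p) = (p - 3)*(p + 4)*(p^3 + p^2 - 12*p) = p*(p - 3)*(p + 4)*(p^2 + p - 12) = p*(p - 3)^2*(p + 4)*(p + 4)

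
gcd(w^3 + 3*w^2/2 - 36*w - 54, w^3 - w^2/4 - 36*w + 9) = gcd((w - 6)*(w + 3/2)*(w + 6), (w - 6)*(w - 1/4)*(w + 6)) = w^2 - 36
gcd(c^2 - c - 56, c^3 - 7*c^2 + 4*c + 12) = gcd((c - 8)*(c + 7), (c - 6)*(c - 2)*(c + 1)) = 1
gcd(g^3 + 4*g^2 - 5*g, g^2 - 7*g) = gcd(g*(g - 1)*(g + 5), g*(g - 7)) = g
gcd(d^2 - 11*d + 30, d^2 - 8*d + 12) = d - 6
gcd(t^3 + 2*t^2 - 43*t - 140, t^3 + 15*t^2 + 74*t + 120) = t^2 + 9*t + 20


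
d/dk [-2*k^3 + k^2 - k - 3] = -6*k^2 + 2*k - 1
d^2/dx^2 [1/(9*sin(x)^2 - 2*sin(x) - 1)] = 2*(162*sin(x)^4 - 27*sin(x)^3 - 223*sin(x)^2 + 53*sin(x) - 13)/(-9*sin(x)^2 + 2*sin(x) + 1)^3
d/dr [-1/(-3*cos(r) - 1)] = 3*sin(r)/(3*cos(r) + 1)^2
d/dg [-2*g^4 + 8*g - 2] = 8 - 8*g^3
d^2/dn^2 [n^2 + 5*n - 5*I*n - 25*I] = 2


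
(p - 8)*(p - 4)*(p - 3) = p^3 - 15*p^2 + 68*p - 96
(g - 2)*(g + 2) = g^2 - 4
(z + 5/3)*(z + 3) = z^2 + 14*z/3 + 5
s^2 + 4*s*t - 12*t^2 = (s - 2*t)*(s + 6*t)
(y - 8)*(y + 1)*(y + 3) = y^3 - 4*y^2 - 29*y - 24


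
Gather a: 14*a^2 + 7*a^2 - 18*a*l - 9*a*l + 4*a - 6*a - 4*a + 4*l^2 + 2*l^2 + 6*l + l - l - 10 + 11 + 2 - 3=21*a^2 + a*(-27*l - 6) + 6*l^2 + 6*l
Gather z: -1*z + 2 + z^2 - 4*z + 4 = z^2 - 5*z + 6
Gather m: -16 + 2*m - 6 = 2*m - 22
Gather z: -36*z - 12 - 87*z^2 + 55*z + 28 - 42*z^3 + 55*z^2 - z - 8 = -42*z^3 - 32*z^2 + 18*z + 8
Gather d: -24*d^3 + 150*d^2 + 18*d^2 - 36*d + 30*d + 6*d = -24*d^3 + 168*d^2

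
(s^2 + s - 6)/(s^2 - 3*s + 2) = (s + 3)/(s - 1)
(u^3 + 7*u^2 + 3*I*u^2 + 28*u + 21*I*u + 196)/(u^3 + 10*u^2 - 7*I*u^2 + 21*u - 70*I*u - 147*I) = (u^2 + 3*I*u + 28)/(u^2 + u*(3 - 7*I) - 21*I)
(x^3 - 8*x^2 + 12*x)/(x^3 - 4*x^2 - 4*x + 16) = x*(x - 6)/(x^2 - 2*x - 8)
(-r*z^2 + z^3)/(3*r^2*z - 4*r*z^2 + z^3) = z/(-3*r + z)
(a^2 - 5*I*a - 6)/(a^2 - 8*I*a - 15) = (a - 2*I)/(a - 5*I)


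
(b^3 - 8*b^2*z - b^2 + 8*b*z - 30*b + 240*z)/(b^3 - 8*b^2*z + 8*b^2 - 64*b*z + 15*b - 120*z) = (b - 6)/(b + 3)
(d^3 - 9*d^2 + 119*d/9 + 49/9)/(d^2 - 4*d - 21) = (d^2 - 2*d - 7/9)/(d + 3)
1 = 1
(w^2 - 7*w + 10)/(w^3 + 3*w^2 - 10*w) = (w - 5)/(w*(w + 5))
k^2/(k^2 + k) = k/(k + 1)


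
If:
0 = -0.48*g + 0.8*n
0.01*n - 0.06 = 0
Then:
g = 10.00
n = 6.00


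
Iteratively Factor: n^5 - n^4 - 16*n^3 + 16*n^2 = (n)*(n^4 - n^3 - 16*n^2 + 16*n) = n*(n + 4)*(n^3 - 5*n^2 + 4*n) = n*(n - 4)*(n + 4)*(n^2 - n) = n^2*(n - 4)*(n + 4)*(n - 1)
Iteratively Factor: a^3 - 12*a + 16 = (a - 2)*(a^2 + 2*a - 8) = (a - 2)*(a + 4)*(a - 2)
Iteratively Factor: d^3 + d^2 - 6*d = (d)*(d^2 + d - 6) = d*(d - 2)*(d + 3)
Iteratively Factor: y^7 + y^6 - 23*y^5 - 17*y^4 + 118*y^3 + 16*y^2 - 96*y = (y)*(y^6 + y^5 - 23*y^4 - 17*y^3 + 118*y^2 + 16*y - 96) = y*(y + 1)*(y^5 - 23*y^3 + 6*y^2 + 112*y - 96) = y*(y + 1)*(y + 3)*(y^4 - 3*y^3 - 14*y^2 + 48*y - 32) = y*(y - 1)*(y + 1)*(y + 3)*(y^3 - 2*y^2 - 16*y + 32) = y*(y - 2)*(y - 1)*(y + 1)*(y + 3)*(y^2 - 16) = y*(y - 4)*(y - 2)*(y - 1)*(y + 1)*(y + 3)*(y + 4)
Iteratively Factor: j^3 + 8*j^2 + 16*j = (j + 4)*(j^2 + 4*j) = (j + 4)^2*(j)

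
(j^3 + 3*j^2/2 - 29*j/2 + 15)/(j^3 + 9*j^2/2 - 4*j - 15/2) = (j - 2)/(j + 1)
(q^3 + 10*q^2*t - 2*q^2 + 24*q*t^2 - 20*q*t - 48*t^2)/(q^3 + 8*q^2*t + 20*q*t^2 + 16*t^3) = (q^2 + 6*q*t - 2*q - 12*t)/(q^2 + 4*q*t + 4*t^2)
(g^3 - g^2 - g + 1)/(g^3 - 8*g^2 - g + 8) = (g - 1)/(g - 8)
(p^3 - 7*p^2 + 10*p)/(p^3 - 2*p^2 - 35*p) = (-p^2 + 7*p - 10)/(-p^2 + 2*p + 35)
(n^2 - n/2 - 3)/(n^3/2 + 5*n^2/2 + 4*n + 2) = (2*n^2 - n - 6)/(n^3 + 5*n^2 + 8*n + 4)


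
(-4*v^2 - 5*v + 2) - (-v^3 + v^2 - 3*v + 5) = v^3 - 5*v^2 - 2*v - 3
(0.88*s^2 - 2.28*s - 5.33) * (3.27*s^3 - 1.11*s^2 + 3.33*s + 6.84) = 2.8776*s^5 - 8.4324*s^4 - 11.9679*s^3 + 4.3431*s^2 - 33.3441*s - 36.4572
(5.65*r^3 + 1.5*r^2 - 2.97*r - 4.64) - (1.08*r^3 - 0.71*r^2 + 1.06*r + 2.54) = 4.57*r^3 + 2.21*r^2 - 4.03*r - 7.18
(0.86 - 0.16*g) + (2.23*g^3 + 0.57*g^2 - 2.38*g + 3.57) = 2.23*g^3 + 0.57*g^2 - 2.54*g + 4.43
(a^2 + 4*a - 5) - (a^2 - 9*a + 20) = 13*a - 25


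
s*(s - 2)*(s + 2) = s^3 - 4*s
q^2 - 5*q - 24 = (q - 8)*(q + 3)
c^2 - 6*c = c*(c - 6)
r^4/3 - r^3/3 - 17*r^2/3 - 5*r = r*(r/3 + 1)*(r - 5)*(r + 1)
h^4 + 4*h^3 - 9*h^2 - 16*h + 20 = (h - 2)*(h - 1)*(h + 2)*(h + 5)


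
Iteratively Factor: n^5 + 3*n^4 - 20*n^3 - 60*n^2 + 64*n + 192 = (n + 4)*(n^4 - n^3 - 16*n^2 + 4*n + 48) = (n + 3)*(n + 4)*(n^3 - 4*n^2 - 4*n + 16) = (n - 4)*(n + 3)*(n + 4)*(n^2 - 4) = (n - 4)*(n + 2)*(n + 3)*(n + 4)*(n - 2)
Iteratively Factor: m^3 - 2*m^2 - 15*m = (m + 3)*(m^2 - 5*m) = (m - 5)*(m + 3)*(m)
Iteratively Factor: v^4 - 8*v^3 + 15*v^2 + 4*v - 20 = (v - 2)*(v^3 - 6*v^2 + 3*v + 10) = (v - 5)*(v - 2)*(v^2 - v - 2) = (v - 5)*(v - 2)^2*(v + 1)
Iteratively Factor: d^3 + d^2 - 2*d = (d - 1)*(d^2 + 2*d) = (d - 1)*(d + 2)*(d)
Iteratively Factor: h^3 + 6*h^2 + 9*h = (h)*(h^2 + 6*h + 9) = h*(h + 3)*(h + 3)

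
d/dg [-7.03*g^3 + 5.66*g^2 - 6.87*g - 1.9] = -21.09*g^2 + 11.32*g - 6.87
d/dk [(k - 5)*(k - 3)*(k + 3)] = 3*k^2 - 10*k - 9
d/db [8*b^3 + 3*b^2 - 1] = 6*b*(4*b + 1)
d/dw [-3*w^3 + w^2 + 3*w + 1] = -9*w^2 + 2*w + 3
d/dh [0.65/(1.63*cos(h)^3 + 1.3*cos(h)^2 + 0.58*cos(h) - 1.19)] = (3.1785*cos(h)^2 + 1.69*cos(h) + 0.377)*sin(h)/(1.63*cos(h)^3 + 1.3*cos(h)^2 + 0.58*cos(h) - 1.19)^2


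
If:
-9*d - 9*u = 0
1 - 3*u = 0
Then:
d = -1/3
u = 1/3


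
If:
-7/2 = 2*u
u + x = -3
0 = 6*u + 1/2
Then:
No Solution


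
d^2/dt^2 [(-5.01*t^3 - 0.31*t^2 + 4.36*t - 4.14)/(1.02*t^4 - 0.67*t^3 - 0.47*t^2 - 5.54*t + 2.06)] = (-10.424808*t^9 - 1.93514400000004*t^8 + 41.294088*t^7 - 527.586464*t^6 + 427.28442*t^5 + 109.0455*t^4 - 462.553924*t^3 + 420.167304*t^2 - 201.197064*t - 165.258048)/(1.061208*t^12 - 2.091204*t^11 - 0.0933299999999997*t^10 - 15.665023*t^9 + 29.188893*t^8 - 0.416295*t^7 + 80.194015*t^6 - 131.313198*t^5 + 16.95327*t^4 - 146.378132*t^3 + 183.690612*t^2 - 70.528632*t + 8.741816)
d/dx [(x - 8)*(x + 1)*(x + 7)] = 3*x^2 - 57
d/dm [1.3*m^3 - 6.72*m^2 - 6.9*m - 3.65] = 3.9*m^2 - 13.44*m - 6.9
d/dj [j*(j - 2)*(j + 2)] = 3*j^2 - 4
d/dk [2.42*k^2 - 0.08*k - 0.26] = 4.84*k - 0.08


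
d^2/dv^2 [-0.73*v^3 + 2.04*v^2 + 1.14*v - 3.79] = 4.08 - 4.38*v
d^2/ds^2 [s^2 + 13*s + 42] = 2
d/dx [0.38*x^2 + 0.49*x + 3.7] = 0.76*x + 0.49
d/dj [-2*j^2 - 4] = -4*j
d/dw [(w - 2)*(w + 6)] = 2*w + 4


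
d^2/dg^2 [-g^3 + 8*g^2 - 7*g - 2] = 16 - 6*g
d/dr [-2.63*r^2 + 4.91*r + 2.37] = 4.91 - 5.26*r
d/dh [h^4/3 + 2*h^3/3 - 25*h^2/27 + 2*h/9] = 4*h^3/3 + 2*h^2 - 50*h/27 + 2/9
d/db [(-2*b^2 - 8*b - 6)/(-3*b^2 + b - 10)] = 2*(-13*b^2 + 2*b + 43)/(9*b^4 - 6*b^3 + 61*b^2 - 20*b + 100)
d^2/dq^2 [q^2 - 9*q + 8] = 2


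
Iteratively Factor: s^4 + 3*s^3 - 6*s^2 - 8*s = (s - 2)*(s^3 + 5*s^2 + 4*s) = s*(s - 2)*(s^2 + 5*s + 4) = s*(s - 2)*(s + 1)*(s + 4)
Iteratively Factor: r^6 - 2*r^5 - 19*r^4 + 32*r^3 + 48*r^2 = (r - 4)*(r^5 + 2*r^4 - 11*r^3 - 12*r^2) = (r - 4)*(r + 4)*(r^4 - 2*r^3 - 3*r^2) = (r - 4)*(r + 1)*(r + 4)*(r^3 - 3*r^2) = r*(r - 4)*(r + 1)*(r + 4)*(r^2 - 3*r) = r*(r - 4)*(r - 3)*(r + 1)*(r + 4)*(r)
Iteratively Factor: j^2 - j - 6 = (j + 2)*(j - 3)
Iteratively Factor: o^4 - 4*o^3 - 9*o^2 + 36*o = (o + 3)*(o^3 - 7*o^2 + 12*o) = (o - 4)*(o + 3)*(o^2 - 3*o) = (o - 4)*(o - 3)*(o + 3)*(o)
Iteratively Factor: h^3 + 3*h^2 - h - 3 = (h + 1)*(h^2 + 2*h - 3) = (h + 1)*(h + 3)*(h - 1)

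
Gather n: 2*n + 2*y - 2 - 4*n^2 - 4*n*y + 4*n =-4*n^2 + n*(6 - 4*y) + 2*y - 2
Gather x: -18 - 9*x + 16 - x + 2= -10*x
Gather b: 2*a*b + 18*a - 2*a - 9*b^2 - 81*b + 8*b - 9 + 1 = 16*a - 9*b^2 + b*(2*a - 73) - 8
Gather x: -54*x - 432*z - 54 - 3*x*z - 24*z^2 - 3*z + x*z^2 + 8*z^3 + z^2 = x*(z^2 - 3*z - 54) + 8*z^3 - 23*z^2 - 435*z - 54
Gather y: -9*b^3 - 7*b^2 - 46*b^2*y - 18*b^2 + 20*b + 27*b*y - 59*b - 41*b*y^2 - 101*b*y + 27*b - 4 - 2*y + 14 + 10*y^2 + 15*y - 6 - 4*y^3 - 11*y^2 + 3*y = -9*b^3 - 25*b^2 - 12*b - 4*y^3 + y^2*(-41*b - 1) + y*(-46*b^2 - 74*b + 16) + 4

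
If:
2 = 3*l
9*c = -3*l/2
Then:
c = -1/9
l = 2/3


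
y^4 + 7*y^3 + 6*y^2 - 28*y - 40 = (y - 2)*(y + 2)^2*(y + 5)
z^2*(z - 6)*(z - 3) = z^4 - 9*z^3 + 18*z^2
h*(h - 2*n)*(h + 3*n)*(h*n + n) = h^4*n + h^3*n^2 + h^3*n - 6*h^2*n^3 + h^2*n^2 - 6*h*n^3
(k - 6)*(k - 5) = k^2 - 11*k + 30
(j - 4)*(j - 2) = j^2 - 6*j + 8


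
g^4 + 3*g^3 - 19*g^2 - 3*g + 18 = (g - 3)*(g - 1)*(g + 1)*(g + 6)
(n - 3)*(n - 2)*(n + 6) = n^3 + n^2 - 24*n + 36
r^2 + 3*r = r*(r + 3)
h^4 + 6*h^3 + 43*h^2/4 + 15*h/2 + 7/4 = (h + 1/2)*(h + 1)^2*(h + 7/2)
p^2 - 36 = (p - 6)*(p + 6)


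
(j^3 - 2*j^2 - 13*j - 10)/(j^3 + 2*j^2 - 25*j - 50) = (j + 1)/(j + 5)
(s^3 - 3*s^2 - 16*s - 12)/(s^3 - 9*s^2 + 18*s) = (s^2 + 3*s + 2)/(s*(s - 3))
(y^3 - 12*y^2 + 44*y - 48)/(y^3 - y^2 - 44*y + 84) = (y - 4)/(y + 7)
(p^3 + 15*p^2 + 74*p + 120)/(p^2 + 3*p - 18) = (p^2 + 9*p + 20)/(p - 3)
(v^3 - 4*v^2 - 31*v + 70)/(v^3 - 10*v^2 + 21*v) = (v^2 + 3*v - 10)/(v*(v - 3))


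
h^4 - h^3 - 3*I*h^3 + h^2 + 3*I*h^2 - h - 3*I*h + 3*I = (h - 1)*(h - 3*I)*(h - I)*(h + I)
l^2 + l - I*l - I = (l + 1)*(l - I)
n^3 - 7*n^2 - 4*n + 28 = (n - 7)*(n - 2)*(n + 2)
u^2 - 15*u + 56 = (u - 8)*(u - 7)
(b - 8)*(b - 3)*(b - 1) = b^3 - 12*b^2 + 35*b - 24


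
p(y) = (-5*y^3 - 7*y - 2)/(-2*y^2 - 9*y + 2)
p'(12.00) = 2.30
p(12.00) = 22.15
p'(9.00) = 2.20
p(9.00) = 15.39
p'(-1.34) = -2.60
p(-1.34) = 1.85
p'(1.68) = 0.96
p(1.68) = 2.00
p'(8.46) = 2.17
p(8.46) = 14.22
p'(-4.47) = -956.58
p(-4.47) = 209.80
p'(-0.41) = -1.47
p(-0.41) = 0.23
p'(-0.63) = -1.38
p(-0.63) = 0.53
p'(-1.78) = -4.13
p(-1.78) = 3.31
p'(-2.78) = -12.61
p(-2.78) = 10.80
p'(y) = (4*y + 9)*(-5*y^3 - 7*y - 2)/(-2*y^2 - 9*y + 2)^2 + (-15*y^2 - 7)/(-2*y^2 - 9*y + 2) = 2*(5*y^4 + 45*y^3 - 22*y^2 - 4*y - 16)/(4*y^4 + 36*y^3 + 73*y^2 - 36*y + 4)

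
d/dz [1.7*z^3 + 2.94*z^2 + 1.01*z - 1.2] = 5.1*z^2 + 5.88*z + 1.01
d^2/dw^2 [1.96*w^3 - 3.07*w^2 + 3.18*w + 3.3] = 11.76*w - 6.14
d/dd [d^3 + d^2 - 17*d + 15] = 3*d^2 + 2*d - 17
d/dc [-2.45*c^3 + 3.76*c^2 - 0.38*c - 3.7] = -7.35*c^2 + 7.52*c - 0.38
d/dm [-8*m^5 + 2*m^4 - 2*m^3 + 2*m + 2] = -40*m^4 + 8*m^3 - 6*m^2 + 2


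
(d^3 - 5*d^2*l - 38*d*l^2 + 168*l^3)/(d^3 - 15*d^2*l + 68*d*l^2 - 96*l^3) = (d^2 - d*l - 42*l^2)/(d^2 - 11*d*l + 24*l^2)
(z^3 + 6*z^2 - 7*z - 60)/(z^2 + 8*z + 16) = (z^2 + 2*z - 15)/(z + 4)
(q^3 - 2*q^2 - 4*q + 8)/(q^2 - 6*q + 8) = (q^2 - 4)/(q - 4)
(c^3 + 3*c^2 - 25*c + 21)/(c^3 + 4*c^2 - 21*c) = (c - 1)/c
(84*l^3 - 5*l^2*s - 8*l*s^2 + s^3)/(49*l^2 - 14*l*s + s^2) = (-12*l^2 - l*s + s^2)/(-7*l + s)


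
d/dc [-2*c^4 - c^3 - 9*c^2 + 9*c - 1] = -8*c^3 - 3*c^2 - 18*c + 9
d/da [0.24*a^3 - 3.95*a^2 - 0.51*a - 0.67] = 0.72*a^2 - 7.9*a - 0.51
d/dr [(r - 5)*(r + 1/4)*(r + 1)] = 3*r^2 - 15*r/2 - 6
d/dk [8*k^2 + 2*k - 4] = 16*k + 2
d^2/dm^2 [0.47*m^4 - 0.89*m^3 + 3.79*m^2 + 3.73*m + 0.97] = 5.64*m^2 - 5.34*m + 7.58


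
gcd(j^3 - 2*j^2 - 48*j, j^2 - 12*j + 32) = j - 8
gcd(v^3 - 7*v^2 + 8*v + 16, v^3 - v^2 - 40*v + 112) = v^2 - 8*v + 16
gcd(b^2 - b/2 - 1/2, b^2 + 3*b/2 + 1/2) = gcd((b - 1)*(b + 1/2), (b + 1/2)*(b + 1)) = b + 1/2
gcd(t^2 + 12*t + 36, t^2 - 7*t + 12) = 1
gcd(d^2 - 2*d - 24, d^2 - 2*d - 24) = d^2 - 2*d - 24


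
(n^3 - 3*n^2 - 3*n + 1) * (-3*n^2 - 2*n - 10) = -3*n^5 + 7*n^4 + 5*n^3 + 33*n^2 + 28*n - 10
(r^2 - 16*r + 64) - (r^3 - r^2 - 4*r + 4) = -r^3 + 2*r^2 - 12*r + 60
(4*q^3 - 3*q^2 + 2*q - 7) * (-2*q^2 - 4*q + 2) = -8*q^5 - 10*q^4 + 16*q^3 + 32*q - 14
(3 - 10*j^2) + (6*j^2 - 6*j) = -4*j^2 - 6*j + 3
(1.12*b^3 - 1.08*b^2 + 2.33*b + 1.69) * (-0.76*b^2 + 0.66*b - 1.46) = -0.8512*b^5 + 1.56*b^4 - 4.1188*b^3 + 1.8302*b^2 - 2.2864*b - 2.4674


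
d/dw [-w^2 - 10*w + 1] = -2*w - 10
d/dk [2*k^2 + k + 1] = 4*k + 1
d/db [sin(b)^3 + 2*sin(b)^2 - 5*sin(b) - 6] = (3*sin(b)^2 + 4*sin(b) - 5)*cos(b)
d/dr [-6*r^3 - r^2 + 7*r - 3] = -18*r^2 - 2*r + 7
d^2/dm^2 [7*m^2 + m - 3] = 14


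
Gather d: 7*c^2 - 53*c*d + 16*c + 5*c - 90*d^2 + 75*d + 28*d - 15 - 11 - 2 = 7*c^2 + 21*c - 90*d^2 + d*(103 - 53*c) - 28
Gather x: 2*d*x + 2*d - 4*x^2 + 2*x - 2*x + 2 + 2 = 2*d*x + 2*d - 4*x^2 + 4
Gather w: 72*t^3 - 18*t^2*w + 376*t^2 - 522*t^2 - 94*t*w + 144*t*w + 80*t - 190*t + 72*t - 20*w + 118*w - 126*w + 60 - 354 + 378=72*t^3 - 146*t^2 - 38*t + w*(-18*t^2 + 50*t - 28) + 84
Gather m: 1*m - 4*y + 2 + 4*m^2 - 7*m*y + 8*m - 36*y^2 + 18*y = 4*m^2 + m*(9 - 7*y) - 36*y^2 + 14*y + 2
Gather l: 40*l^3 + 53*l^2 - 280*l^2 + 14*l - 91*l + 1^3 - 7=40*l^3 - 227*l^2 - 77*l - 6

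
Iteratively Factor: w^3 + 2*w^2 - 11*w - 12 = (w + 4)*(w^2 - 2*w - 3) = (w - 3)*(w + 4)*(w + 1)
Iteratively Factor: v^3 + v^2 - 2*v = (v + 2)*(v^2 - v) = (v - 1)*(v + 2)*(v)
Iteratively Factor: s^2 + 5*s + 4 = (s + 4)*(s + 1)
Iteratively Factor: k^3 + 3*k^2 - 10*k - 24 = (k + 2)*(k^2 + k - 12) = (k + 2)*(k + 4)*(k - 3)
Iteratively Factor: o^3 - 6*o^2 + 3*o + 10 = (o - 5)*(o^2 - o - 2) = (o - 5)*(o + 1)*(o - 2)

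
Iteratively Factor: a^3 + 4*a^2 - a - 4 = (a + 4)*(a^2 - 1) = (a - 1)*(a + 4)*(a + 1)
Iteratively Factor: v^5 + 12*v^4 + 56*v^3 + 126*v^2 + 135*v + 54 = (v + 3)*(v^4 + 9*v^3 + 29*v^2 + 39*v + 18) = (v + 2)*(v + 3)*(v^3 + 7*v^2 + 15*v + 9) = (v + 2)*(v + 3)^2*(v^2 + 4*v + 3) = (v + 1)*(v + 2)*(v + 3)^2*(v + 3)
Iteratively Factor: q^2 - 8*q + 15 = (q - 3)*(q - 5)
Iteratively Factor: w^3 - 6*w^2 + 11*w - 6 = (w - 1)*(w^2 - 5*w + 6) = (w - 3)*(w - 1)*(w - 2)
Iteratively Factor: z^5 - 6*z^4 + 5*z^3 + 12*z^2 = (z)*(z^4 - 6*z^3 + 5*z^2 + 12*z) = z*(z - 4)*(z^3 - 2*z^2 - 3*z) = z^2*(z - 4)*(z^2 - 2*z - 3) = z^2*(z - 4)*(z + 1)*(z - 3)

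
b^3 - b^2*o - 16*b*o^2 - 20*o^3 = (b - 5*o)*(b + 2*o)^2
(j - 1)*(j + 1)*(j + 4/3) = j^3 + 4*j^2/3 - j - 4/3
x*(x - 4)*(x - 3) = x^3 - 7*x^2 + 12*x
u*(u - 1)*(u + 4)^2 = u^4 + 7*u^3 + 8*u^2 - 16*u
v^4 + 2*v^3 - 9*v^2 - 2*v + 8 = (v - 2)*(v - 1)*(v + 1)*(v + 4)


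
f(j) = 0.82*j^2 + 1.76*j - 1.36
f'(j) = 1.64*j + 1.76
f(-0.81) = -2.25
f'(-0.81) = 0.43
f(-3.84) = 3.97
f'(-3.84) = -4.54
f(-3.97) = 4.58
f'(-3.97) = -4.75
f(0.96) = 1.09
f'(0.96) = 3.33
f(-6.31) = 20.18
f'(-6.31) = -8.59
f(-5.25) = 12.00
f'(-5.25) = -6.85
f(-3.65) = 3.14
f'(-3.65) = -4.23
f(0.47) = -0.35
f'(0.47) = 2.53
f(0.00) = -1.36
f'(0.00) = 1.76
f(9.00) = 80.90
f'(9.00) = 16.52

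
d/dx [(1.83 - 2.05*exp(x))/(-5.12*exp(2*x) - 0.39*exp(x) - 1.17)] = (-10.496*exp(2*x) + 18.7392*exp(x) + 3.1122)*exp(x)/(26.2144*exp(4*x) + 3.9936*exp(3*x) + 12.1329*exp(2*x) + 0.9126*exp(x) + 1.3689)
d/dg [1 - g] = -1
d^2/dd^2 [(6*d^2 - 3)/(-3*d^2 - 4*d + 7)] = 6*(24*d^3 - 99*d^2 + 36*d - 61)/(27*d^6 + 108*d^5 - 45*d^4 - 440*d^3 + 105*d^2 + 588*d - 343)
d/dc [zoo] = 0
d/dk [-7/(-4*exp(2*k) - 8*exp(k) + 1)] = -56*(exp(k) + 1)*exp(k)/(4*exp(2*k) + 8*exp(k) - 1)^2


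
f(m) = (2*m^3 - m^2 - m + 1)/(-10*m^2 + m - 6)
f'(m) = (20*m - 1)*(2*m^3 - m^2 - m + 1)/(-10*m^2 + m - 6)^2 + (6*m^2 - 2*m - 1)/(-10*m^2 + m - 6) = (-20*m^4 + 4*m^3 - 47*m^2 + 32*m + 5)/(100*m^4 - 20*m^3 + 121*m^2 - 12*m + 36)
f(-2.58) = 0.50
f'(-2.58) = -0.24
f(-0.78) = -0.02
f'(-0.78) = -0.35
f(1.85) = -0.22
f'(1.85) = -0.21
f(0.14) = -0.14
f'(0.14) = 0.23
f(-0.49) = -0.11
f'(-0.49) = -0.30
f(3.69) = -0.61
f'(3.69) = -0.21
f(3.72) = -0.61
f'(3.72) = -0.21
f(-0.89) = 0.02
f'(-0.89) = -0.35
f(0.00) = -0.17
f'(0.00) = 0.14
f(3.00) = -0.46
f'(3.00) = -0.21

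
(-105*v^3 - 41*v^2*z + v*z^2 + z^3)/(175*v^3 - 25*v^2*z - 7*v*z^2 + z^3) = (3*v + z)/(-5*v + z)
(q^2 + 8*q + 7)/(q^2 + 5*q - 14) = (q + 1)/(q - 2)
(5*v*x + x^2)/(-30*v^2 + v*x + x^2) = x*(5*v + x)/(-30*v^2 + v*x + x^2)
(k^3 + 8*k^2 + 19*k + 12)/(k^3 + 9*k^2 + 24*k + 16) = (k + 3)/(k + 4)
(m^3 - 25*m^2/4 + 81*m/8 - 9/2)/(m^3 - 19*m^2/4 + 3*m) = (m - 3/2)/m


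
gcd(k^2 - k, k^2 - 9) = 1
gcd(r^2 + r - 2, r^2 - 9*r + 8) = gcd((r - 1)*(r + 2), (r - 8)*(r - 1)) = r - 1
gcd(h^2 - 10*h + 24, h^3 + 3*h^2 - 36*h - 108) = h - 6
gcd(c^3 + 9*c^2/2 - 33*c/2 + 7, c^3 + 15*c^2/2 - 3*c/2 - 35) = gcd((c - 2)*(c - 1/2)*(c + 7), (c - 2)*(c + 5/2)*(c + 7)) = c^2 + 5*c - 14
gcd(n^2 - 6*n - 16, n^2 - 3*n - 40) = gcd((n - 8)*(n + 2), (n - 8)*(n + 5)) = n - 8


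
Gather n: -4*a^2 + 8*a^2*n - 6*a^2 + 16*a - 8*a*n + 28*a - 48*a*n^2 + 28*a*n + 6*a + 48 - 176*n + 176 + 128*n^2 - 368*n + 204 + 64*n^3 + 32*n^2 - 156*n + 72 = -10*a^2 + 50*a + 64*n^3 + n^2*(160 - 48*a) + n*(8*a^2 + 20*a - 700) + 500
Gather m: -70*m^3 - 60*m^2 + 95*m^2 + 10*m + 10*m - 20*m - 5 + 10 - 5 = -70*m^3 + 35*m^2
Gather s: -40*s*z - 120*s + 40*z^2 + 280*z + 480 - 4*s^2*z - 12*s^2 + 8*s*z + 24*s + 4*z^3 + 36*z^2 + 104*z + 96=s^2*(-4*z - 12) + s*(-32*z - 96) + 4*z^3 + 76*z^2 + 384*z + 576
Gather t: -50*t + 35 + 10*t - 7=28 - 40*t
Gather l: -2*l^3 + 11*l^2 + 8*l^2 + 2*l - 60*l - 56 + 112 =-2*l^3 + 19*l^2 - 58*l + 56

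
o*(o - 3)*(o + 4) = o^3 + o^2 - 12*o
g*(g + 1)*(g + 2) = g^3 + 3*g^2 + 2*g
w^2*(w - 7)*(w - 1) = w^4 - 8*w^3 + 7*w^2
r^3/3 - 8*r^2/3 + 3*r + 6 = (r/3 + 1/3)*(r - 6)*(r - 3)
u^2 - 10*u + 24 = (u - 6)*(u - 4)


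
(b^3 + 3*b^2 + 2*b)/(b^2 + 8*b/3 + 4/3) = 3*b*(b + 1)/(3*b + 2)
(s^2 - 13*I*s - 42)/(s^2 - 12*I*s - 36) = (s - 7*I)/(s - 6*I)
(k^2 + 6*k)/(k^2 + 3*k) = (k + 6)/(k + 3)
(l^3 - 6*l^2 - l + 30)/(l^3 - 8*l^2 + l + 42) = (l - 5)/(l - 7)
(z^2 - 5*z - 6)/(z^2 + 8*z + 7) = (z - 6)/(z + 7)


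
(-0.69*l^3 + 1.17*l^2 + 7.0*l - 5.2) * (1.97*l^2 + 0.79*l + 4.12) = -1.3593*l^5 + 1.7598*l^4 + 11.8715*l^3 + 0.106400000000001*l^2 + 24.732*l - 21.424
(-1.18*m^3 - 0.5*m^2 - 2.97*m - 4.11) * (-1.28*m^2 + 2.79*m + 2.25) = 1.5104*m^5 - 2.6522*m^4 - 0.248399999999999*m^3 - 4.1505*m^2 - 18.1494*m - 9.2475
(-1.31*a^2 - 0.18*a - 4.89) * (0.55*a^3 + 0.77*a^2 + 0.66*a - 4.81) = -0.7205*a^5 - 1.1077*a^4 - 3.6927*a^3 + 2.417*a^2 - 2.3616*a + 23.5209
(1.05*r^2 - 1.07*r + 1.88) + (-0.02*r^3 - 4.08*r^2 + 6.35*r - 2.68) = -0.02*r^3 - 3.03*r^2 + 5.28*r - 0.8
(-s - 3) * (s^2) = -s^3 - 3*s^2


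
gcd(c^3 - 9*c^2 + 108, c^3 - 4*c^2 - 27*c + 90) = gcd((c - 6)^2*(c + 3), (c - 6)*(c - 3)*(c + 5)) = c - 6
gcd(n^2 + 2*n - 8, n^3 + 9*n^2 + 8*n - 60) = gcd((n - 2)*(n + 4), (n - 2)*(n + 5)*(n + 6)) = n - 2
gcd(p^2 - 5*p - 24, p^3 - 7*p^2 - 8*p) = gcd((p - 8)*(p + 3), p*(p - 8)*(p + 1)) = p - 8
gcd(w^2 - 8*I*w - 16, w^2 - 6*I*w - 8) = w - 4*I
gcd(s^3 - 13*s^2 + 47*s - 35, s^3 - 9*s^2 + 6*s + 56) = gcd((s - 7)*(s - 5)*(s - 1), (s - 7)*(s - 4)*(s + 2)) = s - 7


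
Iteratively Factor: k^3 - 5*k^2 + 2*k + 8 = (k - 2)*(k^2 - 3*k - 4) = (k - 2)*(k + 1)*(k - 4)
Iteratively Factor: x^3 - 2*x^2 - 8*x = (x)*(x^2 - 2*x - 8) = x*(x - 4)*(x + 2)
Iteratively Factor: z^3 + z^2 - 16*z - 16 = (z + 4)*(z^2 - 3*z - 4) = (z + 1)*(z + 4)*(z - 4)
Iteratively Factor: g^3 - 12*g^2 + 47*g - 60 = (g - 3)*(g^2 - 9*g + 20) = (g - 5)*(g - 3)*(g - 4)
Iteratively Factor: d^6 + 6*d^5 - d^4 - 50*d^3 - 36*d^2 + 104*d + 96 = (d + 2)*(d^5 + 4*d^4 - 9*d^3 - 32*d^2 + 28*d + 48) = (d - 2)*(d + 2)*(d^4 + 6*d^3 + 3*d^2 - 26*d - 24) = (d - 2)*(d + 2)*(d + 3)*(d^3 + 3*d^2 - 6*d - 8) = (d - 2)*(d + 2)*(d + 3)*(d + 4)*(d^2 - d - 2) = (d - 2)^2*(d + 2)*(d + 3)*(d + 4)*(d + 1)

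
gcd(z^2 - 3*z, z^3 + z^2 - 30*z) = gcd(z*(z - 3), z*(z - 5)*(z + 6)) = z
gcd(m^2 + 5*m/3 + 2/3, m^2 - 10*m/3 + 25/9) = 1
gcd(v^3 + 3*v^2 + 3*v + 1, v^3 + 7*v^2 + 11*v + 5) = v^2 + 2*v + 1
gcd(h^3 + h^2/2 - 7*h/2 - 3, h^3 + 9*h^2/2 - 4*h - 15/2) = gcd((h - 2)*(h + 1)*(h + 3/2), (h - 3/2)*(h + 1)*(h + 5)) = h + 1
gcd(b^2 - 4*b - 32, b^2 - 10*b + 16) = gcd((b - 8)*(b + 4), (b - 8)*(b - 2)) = b - 8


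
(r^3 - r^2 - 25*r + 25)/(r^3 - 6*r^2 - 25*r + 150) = (r - 1)/(r - 6)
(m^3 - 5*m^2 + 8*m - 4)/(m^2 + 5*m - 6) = (m^2 - 4*m + 4)/(m + 6)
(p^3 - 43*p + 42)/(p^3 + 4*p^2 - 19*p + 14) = (p - 6)/(p - 2)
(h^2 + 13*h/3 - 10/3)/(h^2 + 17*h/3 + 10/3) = (3*h - 2)/(3*h + 2)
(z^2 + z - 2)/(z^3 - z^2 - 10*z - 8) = (z - 1)/(z^2 - 3*z - 4)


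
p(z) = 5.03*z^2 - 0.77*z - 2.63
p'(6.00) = 59.59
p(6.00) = 173.83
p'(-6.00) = -61.13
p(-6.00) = 183.07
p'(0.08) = 0.03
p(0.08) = -2.66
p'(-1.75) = -18.38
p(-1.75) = 14.12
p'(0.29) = 2.15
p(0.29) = -2.43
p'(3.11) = 30.52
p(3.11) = 43.63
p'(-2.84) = -29.34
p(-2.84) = 40.13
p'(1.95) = 18.85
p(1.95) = 15.00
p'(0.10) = 0.24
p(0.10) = -2.66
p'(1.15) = 10.80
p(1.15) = 3.14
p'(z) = 10.06*z - 0.77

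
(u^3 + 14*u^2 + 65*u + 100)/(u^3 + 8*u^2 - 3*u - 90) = (u^2 + 9*u + 20)/(u^2 + 3*u - 18)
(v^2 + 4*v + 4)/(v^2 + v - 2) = (v + 2)/(v - 1)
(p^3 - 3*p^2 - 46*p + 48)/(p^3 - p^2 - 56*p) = (p^2 + 5*p - 6)/(p*(p + 7))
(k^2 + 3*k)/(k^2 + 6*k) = (k + 3)/(k + 6)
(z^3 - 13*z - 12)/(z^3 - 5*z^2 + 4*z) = (z^2 + 4*z + 3)/(z*(z - 1))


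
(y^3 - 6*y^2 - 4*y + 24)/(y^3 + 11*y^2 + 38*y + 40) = (y^2 - 8*y + 12)/(y^2 + 9*y + 20)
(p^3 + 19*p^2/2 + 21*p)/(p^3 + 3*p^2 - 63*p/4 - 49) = 2*p*(p + 6)/(2*p^2 - p - 28)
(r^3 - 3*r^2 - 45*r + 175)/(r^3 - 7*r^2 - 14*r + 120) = (r^2 + 2*r - 35)/(r^2 - 2*r - 24)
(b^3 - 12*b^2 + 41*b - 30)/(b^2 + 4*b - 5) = (b^2 - 11*b + 30)/(b + 5)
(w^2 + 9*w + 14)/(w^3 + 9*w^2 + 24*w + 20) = (w + 7)/(w^2 + 7*w + 10)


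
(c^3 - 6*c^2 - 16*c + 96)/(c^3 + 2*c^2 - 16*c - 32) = (c - 6)/(c + 2)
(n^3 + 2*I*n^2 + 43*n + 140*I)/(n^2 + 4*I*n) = n - 2*I + 35/n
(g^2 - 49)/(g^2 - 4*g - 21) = (g + 7)/(g + 3)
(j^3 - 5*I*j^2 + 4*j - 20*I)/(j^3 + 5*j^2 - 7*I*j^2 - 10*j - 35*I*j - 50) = (j + 2*I)/(j + 5)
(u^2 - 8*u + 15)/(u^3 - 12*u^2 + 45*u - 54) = (u - 5)/(u^2 - 9*u + 18)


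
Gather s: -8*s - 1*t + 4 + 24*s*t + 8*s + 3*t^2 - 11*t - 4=24*s*t + 3*t^2 - 12*t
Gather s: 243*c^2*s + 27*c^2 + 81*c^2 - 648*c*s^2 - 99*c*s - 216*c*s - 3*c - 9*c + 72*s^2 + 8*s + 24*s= 108*c^2 - 12*c + s^2*(72 - 648*c) + s*(243*c^2 - 315*c + 32)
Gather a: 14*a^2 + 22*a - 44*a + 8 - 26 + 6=14*a^2 - 22*a - 12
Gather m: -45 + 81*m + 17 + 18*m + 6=99*m - 22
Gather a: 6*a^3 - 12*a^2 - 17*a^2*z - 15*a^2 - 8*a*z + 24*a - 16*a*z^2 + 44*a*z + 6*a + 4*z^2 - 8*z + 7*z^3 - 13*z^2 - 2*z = 6*a^3 + a^2*(-17*z - 27) + a*(-16*z^2 + 36*z + 30) + 7*z^3 - 9*z^2 - 10*z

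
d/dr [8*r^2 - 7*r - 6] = 16*r - 7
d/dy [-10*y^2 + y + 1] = 1 - 20*y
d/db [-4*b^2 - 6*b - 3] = -8*b - 6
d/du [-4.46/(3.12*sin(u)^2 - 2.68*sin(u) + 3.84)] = (27.8304*sin(u) - 11.9528)*cos(u)/(3.12*sin(u)^2 - 2.68*sin(u) + 3.84)^2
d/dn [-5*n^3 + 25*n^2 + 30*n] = -15*n^2 + 50*n + 30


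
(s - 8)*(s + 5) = s^2 - 3*s - 40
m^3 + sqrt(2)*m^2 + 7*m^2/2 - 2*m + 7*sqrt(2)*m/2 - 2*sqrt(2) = (m - 1/2)*(m + 4)*(m + sqrt(2))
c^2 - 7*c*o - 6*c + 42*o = (c - 6)*(c - 7*o)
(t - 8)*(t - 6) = t^2 - 14*t + 48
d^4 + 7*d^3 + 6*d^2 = d^2*(d + 1)*(d + 6)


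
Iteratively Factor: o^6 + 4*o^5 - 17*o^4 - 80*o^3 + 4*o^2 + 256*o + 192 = (o - 4)*(o^5 + 8*o^4 + 15*o^3 - 20*o^2 - 76*o - 48) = (o - 4)*(o + 4)*(o^4 + 4*o^3 - o^2 - 16*o - 12) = (o - 4)*(o - 2)*(o + 4)*(o^3 + 6*o^2 + 11*o + 6) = (o - 4)*(o - 2)*(o + 3)*(o + 4)*(o^2 + 3*o + 2) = (o - 4)*(o - 2)*(o + 1)*(o + 3)*(o + 4)*(o + 2)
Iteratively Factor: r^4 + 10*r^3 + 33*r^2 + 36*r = (r + 3)*(r^3 + 7*r^2 + 12*r) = r*(r + 3)*(r^2 + 7*r + 12) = r*(r + 3)^2*(r + 4)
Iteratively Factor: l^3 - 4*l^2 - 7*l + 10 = (l + 2)*(l^2 - 6*l + 5) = (l - 1)*(l + 2)*(l - 5)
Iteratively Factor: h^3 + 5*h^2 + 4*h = (h)*(h^2 + 5*h + 4) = h*(h + 4)*(h + 1)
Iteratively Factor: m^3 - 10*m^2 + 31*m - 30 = (m - 2)*(m^2 - 8*m + 15) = (m - 3)*(m - 2)*(m - 5)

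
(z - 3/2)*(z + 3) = z^2 + 3*z/2 - 9/2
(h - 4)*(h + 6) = h^2 + 2*h - 24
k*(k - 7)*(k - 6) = k^3 - 13*k^2 + 42*k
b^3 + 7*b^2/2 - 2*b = b*(b - 1/2)*(b + 4)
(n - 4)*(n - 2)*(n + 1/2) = n^3 - 11*n^2/2 + 5*n + 4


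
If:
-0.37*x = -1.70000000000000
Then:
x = 4.59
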